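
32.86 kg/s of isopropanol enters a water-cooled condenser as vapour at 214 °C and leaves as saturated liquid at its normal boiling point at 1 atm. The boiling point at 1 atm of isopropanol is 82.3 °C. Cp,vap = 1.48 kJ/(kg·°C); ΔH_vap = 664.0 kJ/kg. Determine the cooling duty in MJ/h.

vapour 214→82.3 °C: -194.92 kJ/kg
condensation at 82.3 °C: -664 kJ/kg
Δh = -194.92 + -664 = -858.92 kJ/kg
Q = ṁ·Δh = 32.86 kg/s × -858.92 kJ/kg = -28224 kJ/s
|Q| = 28224 kW = 101610 MJ/h

Q_c = 102000 MJ/h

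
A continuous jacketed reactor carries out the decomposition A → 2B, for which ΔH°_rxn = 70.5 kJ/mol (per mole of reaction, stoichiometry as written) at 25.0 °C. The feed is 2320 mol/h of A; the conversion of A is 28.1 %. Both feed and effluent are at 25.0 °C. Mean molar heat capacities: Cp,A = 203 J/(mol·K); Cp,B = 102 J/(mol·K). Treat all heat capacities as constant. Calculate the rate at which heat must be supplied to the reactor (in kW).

Q_in = 12.8 kW

Extent of reaction ξ = 0.281 × 2320 = 651.92 mol/h
Reaction term: ξ·ΔH°_rxn = 651.92 × 70.5 = 45960 kJ/h
Q = ΔH = 45960 kJ/h = 12.767 kW
Heat supplied = 12.767 kW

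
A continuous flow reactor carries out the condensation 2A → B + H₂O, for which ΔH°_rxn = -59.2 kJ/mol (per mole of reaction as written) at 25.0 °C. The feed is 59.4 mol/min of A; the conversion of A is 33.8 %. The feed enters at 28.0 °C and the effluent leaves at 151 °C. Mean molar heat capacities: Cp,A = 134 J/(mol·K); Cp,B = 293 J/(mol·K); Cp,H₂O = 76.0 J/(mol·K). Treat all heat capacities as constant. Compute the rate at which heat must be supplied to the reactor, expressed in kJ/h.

Extent of reaction ξ = 0.338 × 59.4 / 2 = 10.039 mol/min
Reaction term: ξ·ΔH°_rxn = 10.039 × -59.2 = -594.29 kJ/min
Sensible, feed 28.0→25 °C: -23.879 kJ/min
Outlet flows (mol/min): A 39.323, B 10.039, H₂O 10.039
Sensible, products 25→151 °C: 1130.7 kJ/min
Q = ΔH = 512.5 kJ/min = 8.5416 kW
Heat supplied = 30750 kJ/h

Q_in = 30700 kJ/h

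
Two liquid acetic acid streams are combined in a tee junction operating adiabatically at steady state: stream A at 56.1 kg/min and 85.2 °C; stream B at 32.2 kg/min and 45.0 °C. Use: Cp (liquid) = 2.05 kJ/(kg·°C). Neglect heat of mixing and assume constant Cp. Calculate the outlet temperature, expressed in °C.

No heat crosses the boundary, so H_out = H_in.
Σ ṁᵢCp,ᵢTᵢ = 56.1×2.05×85.2 + 32.2×2.05×45.0 = 12769
Σ ṁᵢCp,ᵢ = 56.1×2.05 + 32.2×2.05 = 181.01
T_out = 12769 / 181.01 = 70.54 °C

T_out = 70.5 °C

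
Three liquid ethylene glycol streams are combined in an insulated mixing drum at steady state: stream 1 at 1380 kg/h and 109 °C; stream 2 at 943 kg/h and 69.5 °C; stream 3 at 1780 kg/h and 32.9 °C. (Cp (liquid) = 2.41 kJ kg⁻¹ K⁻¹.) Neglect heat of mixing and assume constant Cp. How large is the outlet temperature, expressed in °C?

Energy balance with Q = 0: Σ ṁᵢCp,ᵢ(T_out − Tᵢ) = 0
Σ ṁᵢCp,ᵢTᵢ = 1380×2.41×109 + 943×2.41×69.5 + 1780×2.41×32.9 = 661590
Σ ṁᵢCp,ᵢ = 1380×2.41 + 943×2.41 + 1780×2.41 = 9888.2
T_out = 661590 / 9888.2 = 66.907 °C

T_out = 66.9 °C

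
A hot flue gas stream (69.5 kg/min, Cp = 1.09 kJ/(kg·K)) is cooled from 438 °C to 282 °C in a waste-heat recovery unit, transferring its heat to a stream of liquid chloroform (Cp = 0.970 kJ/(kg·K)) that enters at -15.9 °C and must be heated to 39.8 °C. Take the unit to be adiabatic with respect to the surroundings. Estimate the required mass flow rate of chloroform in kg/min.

Heat released by hot stream: Q = 69.5 × 1.09 × (438 − 282) = 11818 kJ/min
Energy balance on cold side (adiabatic exchanger): Q = ṁ_c·Cp_c·(T_c,out − T_c,in)
ṁ_c = 11818 / [0.970 × (39.8 − -15.9)] = 218.73 kg/min

ṁ_c = 219 kg/min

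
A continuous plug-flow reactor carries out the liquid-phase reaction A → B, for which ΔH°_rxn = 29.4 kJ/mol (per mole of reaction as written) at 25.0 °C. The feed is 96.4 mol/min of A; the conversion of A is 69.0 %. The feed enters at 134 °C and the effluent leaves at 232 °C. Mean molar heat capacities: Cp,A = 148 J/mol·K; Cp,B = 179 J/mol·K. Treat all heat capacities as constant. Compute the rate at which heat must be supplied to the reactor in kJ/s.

Extent of reaction ξ = 0.690 × 96.4 = 66.516 mol/min
Reaction term: ξ·ΔH°_rxn = 66.516 × 29.4 = 1955.6 kJ/min
Sensible, feed 134→25 °C: -1555.1 kJ/min
Outlet flows (mol/min): A 29.884, B 66.516
Sensible, products 25→232 °C: 3380.1 kJ/min
Q = ΔH = 3780.6 kJ/min = 63.01 kW
Heat supplied = 63.01 kJ/s

Q_in = 63.0 kJ/s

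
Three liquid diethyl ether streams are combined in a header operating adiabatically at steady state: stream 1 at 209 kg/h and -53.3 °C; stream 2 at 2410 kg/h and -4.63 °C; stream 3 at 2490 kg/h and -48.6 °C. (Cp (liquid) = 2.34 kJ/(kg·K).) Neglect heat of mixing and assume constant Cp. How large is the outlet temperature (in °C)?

T_out = -28.1 °C

Energy balance with Q = 0: Σ ṁᵢCp,ᵢ(T_out − Tᵢ) = 0
Σ ṁᵢCp,ᵢTᵢ = 209×2.34×-53.3 + 2410×2.34×-4.63 + 2490×2.34×-48.6 = -335350
Σ ṁᵢCp,ᵢ = 209×2.34 + 2410×2.34 + 2490×2.34 = 11955
T_out = -335350 / 11955 = -28.051 °C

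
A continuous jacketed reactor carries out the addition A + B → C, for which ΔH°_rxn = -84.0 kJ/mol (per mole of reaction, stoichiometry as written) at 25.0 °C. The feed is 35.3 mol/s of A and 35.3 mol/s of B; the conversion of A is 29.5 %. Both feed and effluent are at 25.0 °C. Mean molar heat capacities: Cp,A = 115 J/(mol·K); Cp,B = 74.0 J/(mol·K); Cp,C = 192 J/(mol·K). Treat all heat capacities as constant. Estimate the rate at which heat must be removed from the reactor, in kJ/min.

Extent of reaction ξ = 0.295 × 35.3 = 10.413 mol/s
Reaction term: ξ·ΔH°_rxn = 10.413 × -84.0 = -874.73 kJ/s
Q = ΔH = -874.73 kJ/s = -874.73 kW
Heat removed = 52484 kJ/min

Q_out = 52500 kJ/min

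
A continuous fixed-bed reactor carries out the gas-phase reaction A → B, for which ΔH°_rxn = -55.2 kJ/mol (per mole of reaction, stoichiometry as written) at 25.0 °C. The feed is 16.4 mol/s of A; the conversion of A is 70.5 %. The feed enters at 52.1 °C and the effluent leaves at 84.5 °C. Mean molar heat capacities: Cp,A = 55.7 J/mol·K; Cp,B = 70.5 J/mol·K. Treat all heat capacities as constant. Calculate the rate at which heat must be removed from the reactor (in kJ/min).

Q_out = 35900 kJ/min

Extent of reaction ξ = 0.705 × 16.4 = 11.562 mol/s
Reaction term: ξ·ΔH°_rxn = 11.562 × -55.2 = -638.22 kJ/s
Sensible, feed 52.1→25 °C: -24.755 kJ/s
Outlet flows (mol/s): A 4.838, B 11.562
Sensible, products 25→84.5 °C: 64.534 kJ/s
Q = ΔH = -598.44 kJ/s = -598.44 kW
Heat removed = 35907 kJ/min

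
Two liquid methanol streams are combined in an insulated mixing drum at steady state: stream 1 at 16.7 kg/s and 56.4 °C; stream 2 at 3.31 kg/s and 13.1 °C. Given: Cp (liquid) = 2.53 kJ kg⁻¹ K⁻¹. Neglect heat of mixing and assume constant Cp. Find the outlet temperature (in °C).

Energy balance with Q = 0: Σ ṁᵢCp,ᵢ(T_out − Tᵢ) = 0
Σ ṁᵢCp,ᵢTᵢ = 16.7×2.53×56.4 + 3.31×2.53×13.1 = 2492.7
Σ ṁᵢCp,ᵢ = 16.7×2.53 + 3.31×2.53 = 50.625
T_out = 2492.7 / 50.625 = 49.237 °C

T_out = 49.2 °C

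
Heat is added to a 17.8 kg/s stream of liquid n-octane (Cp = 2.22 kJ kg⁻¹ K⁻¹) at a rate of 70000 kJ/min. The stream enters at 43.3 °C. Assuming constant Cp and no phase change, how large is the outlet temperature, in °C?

T_out = 72.8 °C

Q = 70000 kJ/min = 1166.7 kJ/s
ΔT = Q/(ṁ·Cp) = 1166.7/(17.8×2.22) = 29.524 K
T_out = 43.3 + 29.524 = 72.824 °C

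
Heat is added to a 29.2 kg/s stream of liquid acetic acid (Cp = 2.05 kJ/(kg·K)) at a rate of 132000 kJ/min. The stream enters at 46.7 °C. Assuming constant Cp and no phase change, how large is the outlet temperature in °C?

T_out = 83.5 °C

Q = 132000 kJ/min = 2200 kJ/s
ΔT = Q/(ṁ·Cp) = 2200/(29.2×2.05) = 36.752 K
T_out = 46.7 + 36.752 = 83.452 °C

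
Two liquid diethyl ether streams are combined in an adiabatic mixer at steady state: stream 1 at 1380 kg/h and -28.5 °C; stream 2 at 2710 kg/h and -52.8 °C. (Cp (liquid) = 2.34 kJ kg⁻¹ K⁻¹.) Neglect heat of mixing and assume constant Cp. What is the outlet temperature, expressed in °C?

T_out = -44.6 °C

Energy balance with Q = 0: Σ ṁᵢCp,ᵢ(T_out − Tᵢ) = 0
T_out = Σ ṁᵢCp,ᵢTᵢ / Σ ṁᵢCp,ᵢ
      = -426860 / 9570.6 = -44.601 °C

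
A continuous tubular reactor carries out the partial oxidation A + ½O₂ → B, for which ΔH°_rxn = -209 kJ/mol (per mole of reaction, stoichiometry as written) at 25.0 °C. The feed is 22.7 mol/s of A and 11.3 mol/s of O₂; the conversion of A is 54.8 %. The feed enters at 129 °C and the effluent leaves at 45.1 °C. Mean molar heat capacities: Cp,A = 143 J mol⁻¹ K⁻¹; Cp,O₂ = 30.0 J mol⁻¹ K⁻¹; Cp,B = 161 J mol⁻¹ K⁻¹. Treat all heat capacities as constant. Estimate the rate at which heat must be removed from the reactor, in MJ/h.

Extent of reaction ξ = 0.548 × 22.7 = 12.44 mol/s
Reaction term: ξ·ΔH°_rxn = 12.44 × -209 = -2599.9 kJ/s
Sensible, feed 129→25 °C: -372.85 kJ/s
Outlet flows (mol/s): A 10.26, O₂ 5.0802, B 12.44
Sensible, products 25→45.1 °C: 72.811 kJ/s
Q = ΔH = -2899.9 kJ/s = -2899.9 kW
Heat removed = 10440 MJ/h

Q_out = 10400 MJ/h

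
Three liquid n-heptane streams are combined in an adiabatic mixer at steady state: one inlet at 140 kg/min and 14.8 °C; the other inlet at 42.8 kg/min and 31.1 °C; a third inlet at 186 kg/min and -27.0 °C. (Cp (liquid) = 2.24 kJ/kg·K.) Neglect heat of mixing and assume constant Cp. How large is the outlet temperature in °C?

Energy balance with Q = 0: Σ ṁᵢCp,ᵢ(T_out − Tᵢ) = 0
T_out = Σ ṁᵢCp,ᵢTᵢ / Σ ṁᵢCp,ᵢ
      = -3626.4 / 826.11 = -4.3897 °C

T_out = -4.39 °C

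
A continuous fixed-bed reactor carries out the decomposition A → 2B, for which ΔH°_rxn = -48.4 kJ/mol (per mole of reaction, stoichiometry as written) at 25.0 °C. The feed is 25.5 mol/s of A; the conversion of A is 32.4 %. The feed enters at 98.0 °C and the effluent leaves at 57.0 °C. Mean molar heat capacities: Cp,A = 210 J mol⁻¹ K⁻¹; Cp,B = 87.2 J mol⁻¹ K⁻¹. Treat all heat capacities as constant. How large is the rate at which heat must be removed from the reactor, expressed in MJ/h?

Extent of reaction ξ = 0.324 × 25.5 = 8.262 mol/s
Reaction term: ξ·ΔH°_rxn = 8.262 × -48.4 = -399.88 kJ/s
Sensible, feed 98.0→25 °C: -390.92 kJ/s
Outlet flows (mol/s): A 17.238, B 16.524
Sensible, products 25→57.0 °C: 161.95 kJ/s
Q = ΔH = -628.85 kJ/s = -628.85 kW
Heat removed = 2263.9 MJ/h

Q_out = 2260 MJ/h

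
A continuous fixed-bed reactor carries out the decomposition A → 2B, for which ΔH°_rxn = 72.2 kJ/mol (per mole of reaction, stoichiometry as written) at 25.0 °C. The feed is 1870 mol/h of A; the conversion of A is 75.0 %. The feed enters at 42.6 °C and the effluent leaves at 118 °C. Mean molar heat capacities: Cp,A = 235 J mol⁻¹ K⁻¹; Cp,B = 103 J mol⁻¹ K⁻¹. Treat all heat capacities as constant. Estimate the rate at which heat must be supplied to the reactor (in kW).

Extent of reaction ξ = 0.750 × 1870 = 1402.5 mol/h
Reaction term: ξ·ΔH°_rxn = 1402.5 × 72.2 = 101260 kJ/h
Sensible, feed 42.6→25 °C: -7734.3 kJ/h
Outlet flows (mol/h): A 467.5, B 2805
Sensible, products 25→118 °C: 37086 kJ/h
Q = ΔH = 130610 kJ/h = 36.281 kW
Heat supplied = 36.281 kW

Q_in = 36.3 kW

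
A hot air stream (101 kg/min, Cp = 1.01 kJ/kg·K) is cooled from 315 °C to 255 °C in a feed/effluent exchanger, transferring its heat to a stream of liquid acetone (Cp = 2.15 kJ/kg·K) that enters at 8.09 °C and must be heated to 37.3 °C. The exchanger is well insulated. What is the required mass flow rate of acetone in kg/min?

ṁ_c = 97.5 kg/min

Heat released by hot stream: Q = 101 × 1.01 × (315 − 255) = 6120.6 kJ/min
Energy balance on cold side (adiabatic exchanger): Q = ṁ_c·Cp_c·(T_c,out − T_c,in)
ṁ_c = 6120.6 / [2.15 × (37.3 − 8.09)] = 97.459 kg/min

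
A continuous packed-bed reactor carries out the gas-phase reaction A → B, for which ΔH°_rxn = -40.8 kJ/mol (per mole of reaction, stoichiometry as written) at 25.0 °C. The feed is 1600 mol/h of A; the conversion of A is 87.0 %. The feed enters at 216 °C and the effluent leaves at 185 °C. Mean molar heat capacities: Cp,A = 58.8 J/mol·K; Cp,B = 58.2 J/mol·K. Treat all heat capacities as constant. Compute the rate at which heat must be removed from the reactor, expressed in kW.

Extent of reaction ξ = 0.870 × 1600 = 1392 mol/h
Reaction term: ξ·ΔH°_rxn = 1392 × -40.8 = -56794 kJ/h
Sensible, feed 216→25 °C: -17969 kJ/h
Outlet flows (mol/h): A 208, B 1392
Sensible, products 25→185 °C: 14919 kJ/h
Q = ΔH = -59844 kJ/h = -16.623 kW
Heat removed = 16.623 kW

Q_out = 16.6 kW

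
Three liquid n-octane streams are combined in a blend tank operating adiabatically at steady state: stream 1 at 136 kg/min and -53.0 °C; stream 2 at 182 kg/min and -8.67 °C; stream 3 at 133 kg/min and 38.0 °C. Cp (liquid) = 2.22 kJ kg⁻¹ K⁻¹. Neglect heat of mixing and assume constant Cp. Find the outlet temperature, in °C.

Adiabatic, steady state ⇒ Σ ṁᵢCp,ᵢ(T_out − Tᵢ) = 0
T_out = Σ ṁᵢCp,ᵢTᵢ / Σ ṁᵢCp,ᵢ
      = -8284.9 / 1001.2 = -8.2748 °C

T_out = -8.27 °C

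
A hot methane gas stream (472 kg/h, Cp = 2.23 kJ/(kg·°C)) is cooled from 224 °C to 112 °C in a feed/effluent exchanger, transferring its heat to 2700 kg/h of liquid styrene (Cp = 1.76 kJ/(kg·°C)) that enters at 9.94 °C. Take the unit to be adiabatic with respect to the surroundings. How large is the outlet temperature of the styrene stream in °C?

Heat released by hot stream: Q = 472 × 2.23 × (224 − 112) = 117890 kJ/h
Energy balance on cold side (adiabatic exchanger): Q = ṁ_c·Cp_c·(T_c,out − T_c,in)
T_c,out = 9.94 + 117890/(2700 × 1.76) = 34.748 °C

T_c,out = 34.7 °C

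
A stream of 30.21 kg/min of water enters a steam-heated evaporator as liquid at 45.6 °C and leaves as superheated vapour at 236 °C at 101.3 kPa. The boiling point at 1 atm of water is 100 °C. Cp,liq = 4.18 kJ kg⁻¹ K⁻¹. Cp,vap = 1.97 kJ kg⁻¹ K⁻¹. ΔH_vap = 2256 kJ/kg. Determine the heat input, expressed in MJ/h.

liquid 45.6→100 °C: 227.39 kJ/kg
vaporisation at 100 °C: 2256 kJ/kg
vapour 100→236 °C: 267.92 kJ/kg
Δh = 227.39 + 2256 + 267.92 = 2751.3 kJ/kg
Q = ṁ·Δh = 30.21 kg/min × 2751.3 kJ/kg = 83117 kJ/min
|Q| = 1385.3 kW = 4987 MJ/h

Q = 4990 MJ/h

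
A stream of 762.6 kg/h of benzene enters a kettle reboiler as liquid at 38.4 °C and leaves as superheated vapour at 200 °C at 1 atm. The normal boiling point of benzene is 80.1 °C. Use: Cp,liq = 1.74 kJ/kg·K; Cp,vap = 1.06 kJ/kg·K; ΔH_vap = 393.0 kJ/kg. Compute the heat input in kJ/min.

Q = 7530 kJ/min

liquid 38.4→80.1 °C: 72.558 kJ/kg
vaporisation at 80.1 °C: 393 kJ/kg
vapour 80.1→200 °C: 127.09 kJ/kg
Δh = 72.558 + 393 + 127.09 = 592.65 kJ/kg
Q = ṁ·Δh = 762.6 kg/h × 592.65 kJ/kg = 451960 kJ/h
|Q| = 125.54 kW = 7532.6 kJ/min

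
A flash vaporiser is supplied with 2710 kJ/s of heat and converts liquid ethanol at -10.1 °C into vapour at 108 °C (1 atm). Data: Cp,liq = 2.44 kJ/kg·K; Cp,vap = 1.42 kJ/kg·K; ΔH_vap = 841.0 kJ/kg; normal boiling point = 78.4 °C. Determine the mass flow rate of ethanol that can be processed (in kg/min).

Δh = 2.44×(78.4−-10.1) + 841.0 + 1.42×(108−78.4) = 1099 kJ/kg
Q = 2710 kJ/s = 2710 kJ/s = 162600 kJ/min
ṁ = Q/Δh = 162600 / 1099 = 147.96 kg/min

ṁ = 148 kg/min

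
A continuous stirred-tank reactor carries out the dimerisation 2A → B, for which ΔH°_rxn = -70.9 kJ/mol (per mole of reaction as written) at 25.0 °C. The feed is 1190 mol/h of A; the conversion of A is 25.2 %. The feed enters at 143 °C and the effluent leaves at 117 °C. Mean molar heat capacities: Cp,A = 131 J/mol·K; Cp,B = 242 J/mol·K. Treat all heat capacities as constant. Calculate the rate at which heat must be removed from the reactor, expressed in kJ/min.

Q_out = 249 kJ/min

Extent of reaction ξ = 0.252 × 1190 / 2 = 149.94 mol/h
Reaction term: ξ·ΔH°_rxn = 149.94 × -70.9 = -10631 kJ/h
Sensible, feed 143→25 °C: -18395 kJ/h
Outlet flows (mol/h): A 890.12, B 149.94
Sensible, products 25→117 °C: 14066 kJ/h
Q = ΔH = -14960 kJ/h = -4.1555 kW
Heat removed = 249.33 kJ/min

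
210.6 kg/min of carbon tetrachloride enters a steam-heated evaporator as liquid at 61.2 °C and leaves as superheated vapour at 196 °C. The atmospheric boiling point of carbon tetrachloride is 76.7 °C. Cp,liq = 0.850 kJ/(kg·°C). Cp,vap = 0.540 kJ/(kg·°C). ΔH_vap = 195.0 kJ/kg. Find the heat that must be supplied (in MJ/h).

Q = 3440 MJ/h

liquid 61.2→76.7 °C: 13.175 kJ/kg
vaporisation at 76.7 °C: 195 kJ/kg
vapour 76.7→196 °C: 64.422 kJ/kg
Δh = 13.175 + 195 + 64.422 = 272.6 kJ/kg
Q = ṁ·Δh = 210.6 kg/min × 272.6 kJ/kg = 57409 kJ/min
|Q| = 956.82 kW = 3444.5 MJ/h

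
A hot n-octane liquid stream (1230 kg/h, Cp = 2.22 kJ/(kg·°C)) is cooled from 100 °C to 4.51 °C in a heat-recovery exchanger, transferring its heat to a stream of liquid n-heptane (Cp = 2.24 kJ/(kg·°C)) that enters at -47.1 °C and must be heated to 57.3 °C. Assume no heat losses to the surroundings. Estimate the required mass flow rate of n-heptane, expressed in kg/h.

Heat released by hot stream: Q = 1230 × 2.22 × (100 − 4.51) = 260740 kJ/h
Energy balance on cold side (adiabatic exchanger): Q = ṁ_c·Cp_c·(T_c,out − T_c,in)
ṁ_c = 260740 / [2.24 × (57.3 − -47.1)] = 1115 kg/h

ṁ_c = 1110 kg/h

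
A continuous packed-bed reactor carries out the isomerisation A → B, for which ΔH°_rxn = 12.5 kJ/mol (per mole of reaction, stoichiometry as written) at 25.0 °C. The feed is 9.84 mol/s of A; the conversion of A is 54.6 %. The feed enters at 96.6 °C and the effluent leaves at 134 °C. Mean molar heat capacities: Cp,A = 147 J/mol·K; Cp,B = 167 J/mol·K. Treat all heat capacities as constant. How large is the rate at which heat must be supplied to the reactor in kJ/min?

Extent of reaction ξ = 0.546 × 9.84 = 5.3726 mol/s
Reaction term: ξ·ΔH°_rxn = 5.3726 × 12.5 = 67.158 kJ/s
Sensible, feed 96.6→25 °C: -103.57 kJ/s
Outlet flows (mol/s): A 4.4674, B 5.3726
Sensible, products 25→134 °C: 169.38 kJ/s
Q = ΔH = 132.97 kJ/s = 132.97 kW
Heat supplied = 7978.1 kJ/min

Q_in = 7980 kJ/min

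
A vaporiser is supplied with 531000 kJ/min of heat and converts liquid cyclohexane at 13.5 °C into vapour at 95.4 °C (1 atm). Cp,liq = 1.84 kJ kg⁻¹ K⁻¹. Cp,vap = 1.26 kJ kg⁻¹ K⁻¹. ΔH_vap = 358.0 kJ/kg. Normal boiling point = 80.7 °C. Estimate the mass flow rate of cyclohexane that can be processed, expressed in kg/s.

ṁ = 17.7 kg/s

Δh = 1.84×(80.7−13.5) + 358.0 + 1.26×(95.4−80.7) = 500.17 kJ/kg
Q = 531000 kJ/min = 8850 kJ/s = 8850 kJ/s
ṁ = Q/Δh = 8850 / 500.17 = 17.694 kg/s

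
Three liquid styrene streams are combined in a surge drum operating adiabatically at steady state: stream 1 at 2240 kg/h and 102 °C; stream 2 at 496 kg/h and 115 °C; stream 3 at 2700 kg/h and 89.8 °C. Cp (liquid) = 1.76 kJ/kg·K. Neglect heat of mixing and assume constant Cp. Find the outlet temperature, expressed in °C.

Energy balance with Q = 0: Σ ṁᵢCp,ᵢ(T_out − Tᵢ) = 0
Σ ṁᵢCp,ᵢTᵢ = 2240×1.76×102 + 496×1.76×115 + 2700×1.76×89.8 = 929240
Σ ṁᵢCp,ᵢ = 2240×1.76 + 496×1.76 + 2700×1.76 = 9567.4
T_out = 929240 / 9567.4 = 97.127 °C

T_out = 97.1 °C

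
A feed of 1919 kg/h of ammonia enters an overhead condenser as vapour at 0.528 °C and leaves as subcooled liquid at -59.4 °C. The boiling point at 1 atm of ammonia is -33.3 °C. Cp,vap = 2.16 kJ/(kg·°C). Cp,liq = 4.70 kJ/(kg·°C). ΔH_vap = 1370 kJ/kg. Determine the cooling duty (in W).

Q_c = 835000 W

vapour 0.528→-33.3 °C: -73.068 kJ/kg
condensation at -33.3 °C: -1370 kJ/kg
liquid -33.3→-59.4 °C: -122.67 kJ/kg
Δh = -73.068 + -1370 + -122.67 = -1565.7 kJ/kg
Q = ṁ·Δh = 1919 kg/h × -1565.7 kJ/kg = -3.0047e+06 kJ/h
|Q| = 834.63 kW = 834630 W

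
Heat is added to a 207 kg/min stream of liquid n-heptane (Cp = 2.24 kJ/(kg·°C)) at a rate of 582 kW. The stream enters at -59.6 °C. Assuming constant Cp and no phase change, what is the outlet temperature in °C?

T_out = 15.7 °C

Q = 582 kW = 34920 kJ/min
ΔT = Q/(ṁ·Cp) = 34920/(207×2.24) = 75.311 K
T_out = -59.6 + 75.311 = 15.711 °C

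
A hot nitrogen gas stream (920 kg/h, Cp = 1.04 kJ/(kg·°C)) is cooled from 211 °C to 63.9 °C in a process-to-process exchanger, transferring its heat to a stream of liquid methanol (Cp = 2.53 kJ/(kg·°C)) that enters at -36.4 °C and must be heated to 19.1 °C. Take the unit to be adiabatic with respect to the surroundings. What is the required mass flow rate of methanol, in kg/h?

ṁ_c = 1000 kg/h

Heat released by hot stream: Q = 920 × 1.04 × (211 − 63.9) = 140750 kJ/h
Energy balance on cold side (adiabatic exchanger): Q = ṁ_c·Cp_c·(T_c,out − T_c,in)
ṁ_c = 140750 / [2.53 × (19.1 − -36.4)] = 1002.4 kg/h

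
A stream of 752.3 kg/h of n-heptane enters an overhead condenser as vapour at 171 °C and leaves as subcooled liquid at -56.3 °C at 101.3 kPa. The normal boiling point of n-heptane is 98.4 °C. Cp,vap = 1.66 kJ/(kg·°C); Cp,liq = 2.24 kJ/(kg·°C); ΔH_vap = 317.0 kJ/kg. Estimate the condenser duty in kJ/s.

Q_c = 164 kJ/s

vapour 171→98.4 °C: -120.52 kJ/kg
condensation at 98.4 °C: -317 kJ/kg
liquid 98.4→-56.3 °C: -346.53 kJ/kg
Δh = -120.52 + -317 + -346.53 = -784.04 kJ/kg
Q = ṁ·Δh = 752.3 kg/h × -784.04 kJ/kg = -589840 kJ/h
|Q| = 163.84 kW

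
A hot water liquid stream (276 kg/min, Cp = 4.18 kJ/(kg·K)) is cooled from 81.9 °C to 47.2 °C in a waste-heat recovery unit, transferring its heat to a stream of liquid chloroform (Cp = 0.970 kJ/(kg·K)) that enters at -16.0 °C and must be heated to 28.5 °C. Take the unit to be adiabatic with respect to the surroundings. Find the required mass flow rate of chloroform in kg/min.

ṁ_c = 927 kg/min

Heat released by hot stream: Q = 276 × 4.18 × (81.9 − 47.2) = 40033 kJ/min
Energy balance on cold side (adiabatic exchanger): Q = ṁ_c·Cp_c·(T_c,out − T_c,in)
ṁ_c = 40033 / [0.970 × (28.5 − -16.0)] = 927.43 kg/min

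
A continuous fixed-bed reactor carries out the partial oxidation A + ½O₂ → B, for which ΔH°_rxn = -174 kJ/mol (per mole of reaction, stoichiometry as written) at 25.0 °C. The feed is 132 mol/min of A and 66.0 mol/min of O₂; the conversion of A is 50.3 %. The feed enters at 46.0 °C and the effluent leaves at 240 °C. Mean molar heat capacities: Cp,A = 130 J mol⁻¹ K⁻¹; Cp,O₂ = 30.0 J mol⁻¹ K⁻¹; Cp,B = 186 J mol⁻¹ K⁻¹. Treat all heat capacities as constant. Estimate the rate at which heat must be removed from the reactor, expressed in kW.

Extent of reaction ξ = 0.503 × 132 = 66.396 mol/min
Reaction term: ξ·ΔH°_rxn = 66.396 × -174 = -11553 kJ/min
Sensible, feed 46.0→25 °C: -401.94 kJ/min
Outlet flows (mol/min): A 65.604, O₂ 32.802, B 66.396
Sensible, products 25→240 °C: 4700.4 kJ/min
Q = ΔH = -7254.5 kJ/min = -120.91 kW
Heat removed = 120.91 kW

Q_out = 121 kW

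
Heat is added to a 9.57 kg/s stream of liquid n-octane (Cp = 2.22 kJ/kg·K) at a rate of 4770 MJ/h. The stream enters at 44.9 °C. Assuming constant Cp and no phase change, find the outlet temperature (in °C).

Q = 4770 MJ/h = 1325 kJ/s
ΔT = Q/(ṁ·Cp) = 1325/(9.57×2.22) = 62.366 K
T_out = 44.9 + 62.366 = 107.27 °C

T_out = 107 °C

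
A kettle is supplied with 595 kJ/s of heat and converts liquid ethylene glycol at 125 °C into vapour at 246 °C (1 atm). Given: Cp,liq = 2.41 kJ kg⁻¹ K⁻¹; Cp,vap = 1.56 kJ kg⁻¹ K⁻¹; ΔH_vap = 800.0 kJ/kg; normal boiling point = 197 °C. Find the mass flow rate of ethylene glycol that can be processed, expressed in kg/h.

ṁ = 2040 kg/h

Δh = 2.41×(197−125) + 800.0 + 1.56×(246−197) = 1050 kJ/kg
Q = 595 kJ/s = 595 kJ/s = 2.142e+06 kJ/h
ṁ = Q/Δh = 2.142e+06 / 1050 = 2040.1 kg/h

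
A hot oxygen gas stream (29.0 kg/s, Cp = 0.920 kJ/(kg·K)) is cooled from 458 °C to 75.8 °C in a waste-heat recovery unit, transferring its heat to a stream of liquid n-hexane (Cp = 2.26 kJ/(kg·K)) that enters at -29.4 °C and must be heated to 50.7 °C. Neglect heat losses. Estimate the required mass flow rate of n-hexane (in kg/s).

Heat released by hot stream: Q = 29.0 × 0.920 × (458 − 75.8) = 10197 kJ/s
Energy balance on cold side (adiabatic exchanger): Q = ṁ_c·Cp_c·(T_c,out − T_c,in)
ṁ_c = 10197 / [2.26 × (50.7 − -29.4)] = 56.329 kg/s

ṁ_c = 56.3 kg/s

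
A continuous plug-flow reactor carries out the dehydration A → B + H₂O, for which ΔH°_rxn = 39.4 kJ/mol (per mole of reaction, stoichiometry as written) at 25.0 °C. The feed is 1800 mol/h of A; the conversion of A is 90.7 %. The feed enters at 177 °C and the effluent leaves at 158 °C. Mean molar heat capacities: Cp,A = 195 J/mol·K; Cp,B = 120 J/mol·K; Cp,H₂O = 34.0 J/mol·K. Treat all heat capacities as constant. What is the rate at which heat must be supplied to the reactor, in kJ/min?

Extent of reaction ξ = 0.907 × 1800 = 1632.6 mol/h
Reaction term: ξ·ΔH°_rxn = 1632.6 × 39.4 = 64324 kJ/h
Sensible, feed 177→25 °C: -53352 kJ/h
Outlet flows (mol/h): A 167.4, B 1632.6, H₂O 1632.6
Sensible, products 25→158 °C: 37780 kJ/h
Q = ΔH = 48753 kJ/h = 13.542 kW
Heat supplied = 812.55 kJ/min

Q_in = 813 kJ/min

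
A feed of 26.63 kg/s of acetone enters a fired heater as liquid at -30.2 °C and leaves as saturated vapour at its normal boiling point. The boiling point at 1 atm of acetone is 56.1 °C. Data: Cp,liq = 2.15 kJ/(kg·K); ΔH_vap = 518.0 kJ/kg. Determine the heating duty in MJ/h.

Q = 67400 MJ/h

liquid -30.2→56.1 °C: 185.54 kJ/kg
vaporisation at 56.1 °C: 518 kJ/kg
Δh = 185.54 + 518 = 703.54 kJ/kg
Q = ṁ·Δh = 26.63 kg/s × 703.54 kJ/kg = 18735 kJ/s
|Q| = 18735 kW = 67447 MJ/h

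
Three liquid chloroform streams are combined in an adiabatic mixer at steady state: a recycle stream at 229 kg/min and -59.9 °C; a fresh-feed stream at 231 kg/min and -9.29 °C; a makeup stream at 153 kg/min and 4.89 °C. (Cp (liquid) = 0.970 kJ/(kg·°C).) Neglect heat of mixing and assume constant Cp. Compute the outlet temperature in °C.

T_out = -24.7 °C

Adiabatic, steady state ⇒ Σ ṁᵢCp,ᵢ(T_out − Tᵢ) = 0
Σ ṁᵢCp,ᵢTᵢ = 229×0.970×-59.9 + 231×0.970×-9.29 + 153×0.970×4.89 = -14661
Σ ṁᵢCp,ᵢ = 229×0.970 + 231×0.970 + 153×0.970 = 594.61
T_out = -14661 / 594.61 = -24.657 °C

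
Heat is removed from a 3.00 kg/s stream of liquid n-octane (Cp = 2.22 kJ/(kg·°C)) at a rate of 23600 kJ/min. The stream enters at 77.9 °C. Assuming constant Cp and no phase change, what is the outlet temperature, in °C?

T_out = 18.8 °C

Q = 23600 kJ/min = 393.33 kJ/s
ΔT = Q/(ṁ·Cp) = 393.33/(3.00×2.22) = 59.059 K
T_out = 77.9 − 59.059 = 18.841 °C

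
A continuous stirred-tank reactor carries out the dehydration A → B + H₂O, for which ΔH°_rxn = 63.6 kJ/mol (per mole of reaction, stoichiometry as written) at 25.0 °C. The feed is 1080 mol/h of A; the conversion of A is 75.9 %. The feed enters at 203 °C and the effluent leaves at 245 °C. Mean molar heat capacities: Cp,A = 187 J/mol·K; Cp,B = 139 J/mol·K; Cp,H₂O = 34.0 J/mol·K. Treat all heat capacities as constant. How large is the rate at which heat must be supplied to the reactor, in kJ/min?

Extent of reaction ξ = 0.759 × 1080 = 819.72 mol/h
Reaction term: ξ·ΔH°_rxn = 819.72 × 63.6 = 52134 kJ/h
Sensible, feed 203→25 °C: -35949 kJ/h
Outlet flows (mol/h): A 260.28, B 819.72, H₂O 819.72
Sensible, products 25→245 °C: 41906 kJ/h
Q = ΔH = 58092 kJ/h = 16.137 kW
Heat supplied = 968.2 kJ/min

Q_in = 968 kJ/min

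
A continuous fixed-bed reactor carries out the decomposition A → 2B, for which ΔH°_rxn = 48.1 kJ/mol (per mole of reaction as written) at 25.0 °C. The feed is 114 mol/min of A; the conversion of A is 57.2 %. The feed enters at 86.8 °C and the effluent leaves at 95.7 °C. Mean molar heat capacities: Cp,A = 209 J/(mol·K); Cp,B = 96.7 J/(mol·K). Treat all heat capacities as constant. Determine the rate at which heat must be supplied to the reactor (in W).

Q_in = 54600 W

Extent of reaction ξ = 0.572 × 114 = 65.208 mol/min
Reaction term: ξ·ΔH°_rxn = 65.208 × 48.1 = 3136.5 kJ/min
Sensible, feed 86.8→25 °C: -1472.4 kJ/min
Outlet flows (mol/min): A 48.792, B 130.42
Sensible, products 25→95.7 °C: 1612.6 kJ/min
Q = ΔH = 3276.6 kJ/min = 54.611 kW
Heat supplied = 54611 W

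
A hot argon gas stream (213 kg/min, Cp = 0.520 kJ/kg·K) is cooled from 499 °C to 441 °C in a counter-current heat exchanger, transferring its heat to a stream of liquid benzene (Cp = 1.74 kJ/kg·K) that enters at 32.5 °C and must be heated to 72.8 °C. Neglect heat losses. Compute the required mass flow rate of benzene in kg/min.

Heat released by hot stream: Q = 213 × 0.520 × (499 − 441) = 6424.1 kJ/min
Energy balance on cold side (adiabatic exchanger): Q = ṁ_c·Cp_c·(T_c,out − T_c,in)
ṁ_c = 6424.1 / [1.74 × (72.8 − 32.5)] = 91.613 kg/min

ṁ_c = 91.6 kg/min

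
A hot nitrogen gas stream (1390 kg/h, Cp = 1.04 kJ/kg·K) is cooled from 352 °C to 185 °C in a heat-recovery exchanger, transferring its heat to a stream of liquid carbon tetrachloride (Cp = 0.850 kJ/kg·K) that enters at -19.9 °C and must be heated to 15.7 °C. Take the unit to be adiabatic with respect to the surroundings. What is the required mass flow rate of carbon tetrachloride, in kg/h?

Heat released by hot stream: Q = 1390 × 1.04 × (352 − 185) = 241420 kJ/h
Energy balance on cold side (adiabatic exchanger): Q = ṁ_c·Cp_c·(T_c,out − T_c,in)
ṁ_c = 241420 / [0.850 × (15.7 − -19.9)] = 7978 kg/h

ṁ_c = 7980 kg/h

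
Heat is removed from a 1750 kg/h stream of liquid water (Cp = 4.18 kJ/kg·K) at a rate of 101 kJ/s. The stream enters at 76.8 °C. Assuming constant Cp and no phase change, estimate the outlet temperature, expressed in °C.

T_out = 27.1 °C

Q = 101 kJ/s = 363600 kJ/h
ΔT = Q/(ṁ·Cp) = 363600/(1750×4.18) = 49.706 K
T_out = 76.8 − 49.706 = 27.094 °C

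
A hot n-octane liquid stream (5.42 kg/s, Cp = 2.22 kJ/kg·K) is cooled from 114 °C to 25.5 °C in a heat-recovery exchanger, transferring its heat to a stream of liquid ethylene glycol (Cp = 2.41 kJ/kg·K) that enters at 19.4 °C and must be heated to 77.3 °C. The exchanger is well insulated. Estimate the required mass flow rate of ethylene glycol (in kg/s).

ṁ_c = 7.63 kg/s

Heat released by hot stream: Q = 5.42 × 2.22 × (114 − 25.5) = 1064.9 kJ/s
Energy balance on cold side (adiabatic exchanger): Q = ṁ_c·Cp_c·(T_c,out − T_c,in)
ṁ_c = 1064.9 / [2.41 × (77.3 − 19.4)] = 7.6313 kg/s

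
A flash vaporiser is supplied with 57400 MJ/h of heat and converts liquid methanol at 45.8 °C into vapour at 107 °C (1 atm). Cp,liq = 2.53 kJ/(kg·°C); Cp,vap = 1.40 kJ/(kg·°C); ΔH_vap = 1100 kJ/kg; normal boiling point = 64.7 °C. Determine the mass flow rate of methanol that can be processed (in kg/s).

ṁ = 13.2 kg/s

Δh = 2.53×(64.7−45.8) + 1100 + 1.40×(107−64.7) = 1207 kJ/kg
Q = 57400 MJ/h = 15944 kJ/s = 15944 kJ/s
ṁ = Q/Δh = 15944 / 1207 = 13.21 kg/s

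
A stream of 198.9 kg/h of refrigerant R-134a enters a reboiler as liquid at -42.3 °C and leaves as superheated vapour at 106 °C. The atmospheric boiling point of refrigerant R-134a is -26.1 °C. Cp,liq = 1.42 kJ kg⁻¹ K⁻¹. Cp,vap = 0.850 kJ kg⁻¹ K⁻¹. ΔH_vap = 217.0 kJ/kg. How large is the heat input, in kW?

Q = 19.5 kW

liquid -42.3→-26.1 °C: 23.004 kJ/kg
vaporisation at -26.1 °C: 217 kJ/kg
vapour -26.1→106 °C: 112.28 kJ/kg
Δh = 23.004 + 217 + 112.28 = 352.29 kJ/kg
Q = ṁ·Δh = 198.9 kg/h × 352.29 kJ/kg = 70070 kJ/h
|Q| = 19.464 kW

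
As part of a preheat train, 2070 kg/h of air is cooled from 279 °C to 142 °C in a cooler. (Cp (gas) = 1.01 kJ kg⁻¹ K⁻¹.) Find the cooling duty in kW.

Q_c = 79.6 kW

Q = ṁ·Cp·ΔT = 2070 × 1.01 × (142 − 279) = -286430 kJ/h
Converting: 286430 / 3600 s = 79.563 kW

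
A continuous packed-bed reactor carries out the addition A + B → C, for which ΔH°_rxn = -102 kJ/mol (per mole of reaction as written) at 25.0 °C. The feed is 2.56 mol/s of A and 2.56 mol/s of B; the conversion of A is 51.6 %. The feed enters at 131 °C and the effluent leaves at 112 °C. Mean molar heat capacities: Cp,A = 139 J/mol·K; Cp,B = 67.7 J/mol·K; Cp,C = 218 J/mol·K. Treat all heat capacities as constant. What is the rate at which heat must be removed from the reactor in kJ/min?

Q_out = 8610 kJ/min

Extent of reaction ξ = 0.516 × 2.56 = 1.321 mol/s
Reaction term: ξ·ΔH°_rxn = 1.321 × -102 = -134.74 kJ/s
Sensible, feed 131→25 °C: -56.09 kJ/s
Outlet flows (mol/s): A 1.239, B 1.239, C 1.321
Sensible, products 25→112 °C: 47.335 kJ/s
Q = ΔH = -143.49 kJ/s = -143.49 kW
Heat removed = 8609.6 kJ/min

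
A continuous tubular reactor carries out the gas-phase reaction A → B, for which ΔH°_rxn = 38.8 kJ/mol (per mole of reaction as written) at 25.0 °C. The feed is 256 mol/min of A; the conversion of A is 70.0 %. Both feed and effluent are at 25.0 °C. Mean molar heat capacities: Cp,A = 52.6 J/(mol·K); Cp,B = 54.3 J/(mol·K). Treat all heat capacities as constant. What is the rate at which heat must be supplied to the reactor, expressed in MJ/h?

Q_in = 417 MJ/h

Extent of reaction ξ = 0.700 × 256 = 179.2 mol/min
Reaction term: ξ·ΔH°_rxn = 179.2 × 38.8 = 6953 kJ/min
Q = ΔH = 6953 kJ/min = 115.88 kW
Heat supplied = 417.18 MJ/h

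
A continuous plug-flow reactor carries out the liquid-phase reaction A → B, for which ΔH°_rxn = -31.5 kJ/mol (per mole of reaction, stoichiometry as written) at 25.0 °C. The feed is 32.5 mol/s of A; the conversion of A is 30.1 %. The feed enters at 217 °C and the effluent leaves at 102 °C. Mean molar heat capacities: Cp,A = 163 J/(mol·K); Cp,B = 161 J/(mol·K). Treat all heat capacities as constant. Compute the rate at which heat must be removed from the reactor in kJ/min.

Q_out = 55100 kJ/min

Extent of reaction ξ = 0.301 × 32.5 = 9.7825 mol/s
Reaction term: ξ·ΔH°_rxn = 9.7825 × -31.5 = -308.15 kJ/s
Sensible, feed 217→25 °C: -1017.1 kJ/s
Outlet flows (mol/s): A 22.718, B 9.7825
Sensible, products 25→102 °C: 406.4 kJ/s
Q = ΔH = -918.87 kJ/s = -918.87 kW
Heat removed = 55132 kJ/min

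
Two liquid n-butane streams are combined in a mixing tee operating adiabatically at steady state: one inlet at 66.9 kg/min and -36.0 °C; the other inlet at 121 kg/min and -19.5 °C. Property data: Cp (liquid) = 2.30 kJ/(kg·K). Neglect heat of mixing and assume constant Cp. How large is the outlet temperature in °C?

T_out = -25.4 °C

Energy balance with Q = 0: Σ ṁᵢCp,ᵢ(T_out − Tᵢ) = 0
Σ ṁᵢCp,ᵢTᵢ = 66.9×2.30×-36.0 + 121×2.30×-19.5 = -10966
Σ ṁᵢCp,ᵢ = 66.9×2.30 + 121×2.30 = 432.17
T_out = -10966 / 432.17 = -25.375 °C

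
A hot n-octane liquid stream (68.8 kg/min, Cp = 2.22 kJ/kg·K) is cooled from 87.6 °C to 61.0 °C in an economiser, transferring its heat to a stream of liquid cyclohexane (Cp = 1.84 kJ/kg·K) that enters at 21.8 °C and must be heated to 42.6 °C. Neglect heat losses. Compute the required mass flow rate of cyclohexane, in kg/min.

Heat released by hot stream: Q = 68.8 × 2.22 × (87.6 − 61.0) = 4062.8 kJ/min
Energy balance on cold side (adiabatic exchanger): Q = ṁ_c·Cp_c·(T_c,out − T_c,in)
ṁ_c = 4062.8 / [1.84 × (42.6 − 21.8)] = 106.16 kg/min

ṁ_c = 106 kg/min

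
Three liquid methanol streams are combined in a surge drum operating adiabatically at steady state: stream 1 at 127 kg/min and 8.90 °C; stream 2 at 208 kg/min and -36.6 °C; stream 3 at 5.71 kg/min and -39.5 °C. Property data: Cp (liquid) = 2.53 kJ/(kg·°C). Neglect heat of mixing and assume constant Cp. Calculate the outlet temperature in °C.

No heat crosses the boundary, so H_out = H_in.
T_out = Σ ṁᵢCp,ᵢTᵢ / Σ ṁᵢCp,ᵢ
      = -16971 / 862 = -19.688 °C

T_out = -19.7 °C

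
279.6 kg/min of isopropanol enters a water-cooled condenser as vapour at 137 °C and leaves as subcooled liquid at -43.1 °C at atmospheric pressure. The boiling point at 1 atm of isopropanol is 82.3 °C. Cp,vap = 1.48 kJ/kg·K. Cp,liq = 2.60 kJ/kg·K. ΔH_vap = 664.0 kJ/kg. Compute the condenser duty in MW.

Q_c = 4.99 MW

vapour 137→82.3 °C: -80.956 kJ/kg
condensation at 82.3 °C: -664 kJ/kg
liquid 82.3→-43.1 °C: -326.04 kJ/kg
Δh = -80.956 + -664 + -326.04 = -1071 kJ/kg
Q = ṁ·Δh = 279.6 kg/min × -1071 kJ/kg = -299450 kJ/min
|Q| = 4990.8 kW = 4.9908 MW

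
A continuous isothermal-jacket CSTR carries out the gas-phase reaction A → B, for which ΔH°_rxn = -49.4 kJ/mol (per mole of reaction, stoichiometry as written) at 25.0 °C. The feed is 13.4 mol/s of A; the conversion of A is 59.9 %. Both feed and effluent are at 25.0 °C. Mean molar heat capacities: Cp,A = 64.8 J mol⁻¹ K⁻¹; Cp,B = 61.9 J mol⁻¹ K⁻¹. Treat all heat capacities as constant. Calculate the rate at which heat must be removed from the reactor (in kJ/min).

Extent of reaction ξ = 0.599 × 13.4 = 8.0266 mol/s
Reaction term: ξ·ΔH°_rxn = 8.0266 × -49.4 = -396.51 kJ/s
Q = ΔH = -396.51 kJ/s = -396.51 kW
Heat removed = 23791 kJ/min

Q_out = 23800 kJ/min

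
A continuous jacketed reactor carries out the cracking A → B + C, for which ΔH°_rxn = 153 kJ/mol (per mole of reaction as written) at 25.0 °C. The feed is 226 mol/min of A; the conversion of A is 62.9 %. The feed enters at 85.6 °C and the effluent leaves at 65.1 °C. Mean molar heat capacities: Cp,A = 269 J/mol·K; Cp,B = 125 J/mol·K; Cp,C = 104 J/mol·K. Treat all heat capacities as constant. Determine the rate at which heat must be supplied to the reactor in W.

Extent of reaction ξ = 0.629 × 226 = 142.15 mol/min
Reaction term: ξ·ΔH°_rxn = 142.15 × 153 = 21750 kJ/min
Sensible, feed 85.6→25 °C: -3684.1 kJ/min
Outlet flows (mol/min): A 83.846, B 142.15, C 142.15
Sensible, products 25→65.1 °C: 2209.8 kJ/min
Q = ΔH = 20275 kJ/min = 337.92 kW
Heat supplied = 337920 W

Q_in = 338000 W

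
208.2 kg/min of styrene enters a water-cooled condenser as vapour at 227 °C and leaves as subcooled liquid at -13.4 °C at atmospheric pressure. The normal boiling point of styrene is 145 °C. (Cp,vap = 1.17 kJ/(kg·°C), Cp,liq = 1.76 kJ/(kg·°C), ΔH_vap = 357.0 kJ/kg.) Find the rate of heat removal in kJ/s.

vapour 227→145 °C: -95.94 kJ/kg
condensation at 145 °C: -357 kJ/kg
liquid 145→-13.4 °C: -278.78 kJ/kg
Δh = -95.94 + -357 + -278.78 = -731.72 kJ/kg
Q = ṁ·Δh = 208.2 kg/min × -731.72 kJ/kg = -152340 kJ/min
|Q| = 2539.1 kW

Q_c = 2540 kJ/s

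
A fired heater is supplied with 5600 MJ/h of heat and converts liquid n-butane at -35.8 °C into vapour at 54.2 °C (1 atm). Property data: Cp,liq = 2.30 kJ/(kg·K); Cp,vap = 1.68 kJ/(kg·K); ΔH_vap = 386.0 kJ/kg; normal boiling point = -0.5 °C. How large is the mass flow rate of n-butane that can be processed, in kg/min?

ṁ = 167 kg/min

Δh = 2.30×(-0.5−-35.8) + 386.0 + 1.68×(54.2−-0.5) = 559.09 kJ/kg
Q = 5600 MJ/h = 1555.6 kJ/s = 93333 kJ/min
ṁ = Q/Δh = 93333 / 559.09 = 166.94 kg/min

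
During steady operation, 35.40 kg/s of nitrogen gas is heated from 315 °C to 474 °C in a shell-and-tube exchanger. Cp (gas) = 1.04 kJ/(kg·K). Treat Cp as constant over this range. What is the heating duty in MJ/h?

Q = ṁ·Cp·ΔT = 35.40 × 1.04 × (474 − 315) = 5853.7 kJ/s
Heating duty = 21073 MJ/h

Q = 21100 MJ/h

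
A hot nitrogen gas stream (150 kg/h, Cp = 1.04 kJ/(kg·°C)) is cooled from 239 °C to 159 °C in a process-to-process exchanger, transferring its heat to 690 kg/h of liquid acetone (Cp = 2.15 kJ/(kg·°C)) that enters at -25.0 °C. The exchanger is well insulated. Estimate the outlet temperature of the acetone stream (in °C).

T_c,out = -16.6 °C

Heat released by hot stream: Q = 150 × 1.04 × (239 − 159) = 12480 kJ/h
Energy balance on cold side (adiabatic exchanger): Q = ṁ_c·Cp_c·(T_c,out − T_c,in)
T_c,out = -25.0 + 12480/(690 × 2.15) = -16.587 °C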